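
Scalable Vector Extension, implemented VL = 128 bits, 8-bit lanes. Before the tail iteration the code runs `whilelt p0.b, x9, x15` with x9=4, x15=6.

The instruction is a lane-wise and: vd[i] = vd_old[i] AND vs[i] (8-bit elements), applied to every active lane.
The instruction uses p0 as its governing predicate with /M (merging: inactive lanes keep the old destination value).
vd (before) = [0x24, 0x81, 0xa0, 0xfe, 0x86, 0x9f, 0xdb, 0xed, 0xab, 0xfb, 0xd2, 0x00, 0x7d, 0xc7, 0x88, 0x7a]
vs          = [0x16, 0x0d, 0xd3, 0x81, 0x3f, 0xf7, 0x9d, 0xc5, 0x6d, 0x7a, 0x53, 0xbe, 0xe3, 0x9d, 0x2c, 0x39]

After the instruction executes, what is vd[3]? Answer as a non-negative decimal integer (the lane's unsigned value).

vd[3] = 254

128-bit reg / 8-bit elem → 16 lanes
active while 4+j < 6, i.e. j ∈ [0,2) capped at 16 ⇒ 2
  i=0: and(0x24,0x16) → 4
  i=1: and(0x81,0x0d) → 1
  i=2: tail/keep → 160
  i=3: tail/keep → 254
  i=4: tail/keep → 134
  i=5: tail/keep → 159
  i=6: tail/keep → 219
  i=7: tail/keep → 237
  i=8: tail/keep → 171
  i=9: tail/keep → 251
  i=10: tail/keep → 210
  i=11: tail/keep → 0
  i=12: tail/keep → 125
  i=13: tail/keep → 199
  i=14: tail/keep → 136
  i=15: tail/keep → 122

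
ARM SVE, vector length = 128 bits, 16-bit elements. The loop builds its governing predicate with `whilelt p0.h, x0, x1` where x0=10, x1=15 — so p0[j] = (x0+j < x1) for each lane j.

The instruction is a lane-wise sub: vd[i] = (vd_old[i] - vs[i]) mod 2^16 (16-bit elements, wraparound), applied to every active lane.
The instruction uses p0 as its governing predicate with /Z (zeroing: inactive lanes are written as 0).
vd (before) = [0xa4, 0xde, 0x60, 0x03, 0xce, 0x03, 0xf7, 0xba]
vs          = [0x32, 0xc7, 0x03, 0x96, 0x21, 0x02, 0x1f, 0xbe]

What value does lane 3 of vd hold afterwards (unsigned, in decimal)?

128-bit reg / 16-bit elem → 8 lanes
whilelt: lane j active iff 10+j < 15 → j < 5 → 5 active
lane  0: sub(0xa4,0x32) ⇒ 0x72
lane  1: sub(0xde,0xc7) ⇒ 0x17
lane  2: sub(0x60,0x03) ⇒ 0x5d
lane  3: sub(0x03,0x96) ⇒ 0xff6d
lane  4: sub(0xce,0x21) ⇒ 0xad
lane  5: tail/zero ⇒ 0x00
lane  6: tail/zero ⇒ 0x00
lane  7: tail/zero ⇒ 0x00

vd[3] = 65389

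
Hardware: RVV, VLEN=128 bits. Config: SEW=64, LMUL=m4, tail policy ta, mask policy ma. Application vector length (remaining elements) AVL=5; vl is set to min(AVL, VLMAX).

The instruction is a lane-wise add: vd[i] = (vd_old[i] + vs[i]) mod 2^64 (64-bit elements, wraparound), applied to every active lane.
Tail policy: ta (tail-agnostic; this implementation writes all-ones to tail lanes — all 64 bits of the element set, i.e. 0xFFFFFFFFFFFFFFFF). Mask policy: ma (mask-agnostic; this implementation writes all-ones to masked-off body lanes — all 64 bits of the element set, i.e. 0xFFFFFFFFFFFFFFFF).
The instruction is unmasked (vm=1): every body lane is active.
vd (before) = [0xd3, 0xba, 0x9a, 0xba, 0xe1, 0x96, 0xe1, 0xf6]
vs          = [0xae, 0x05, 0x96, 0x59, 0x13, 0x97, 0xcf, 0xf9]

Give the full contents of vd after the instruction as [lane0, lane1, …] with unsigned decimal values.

vd = [385, 191, 304, 275, 244, 18446744073709551615, 18446744073709551615, 18446744073709551615]

lanes per group: 128·4/64 = 8
vl ← min(5, 8) = 5
  i=0: add(0xd3,0xae) → 385
  i=1: add(0xba,0x05) → 191
  i=2: add(0x9a,0x96) → 304
  i=3: add(0xba,0x59) → 275
  i=4: add(0xe1,0x13) → 244
  i=5: tail/ones → 18446744073709551615
  i=6: tail/ones → 18446744073709551615
  i=7: tail/ones → 18446744073709551615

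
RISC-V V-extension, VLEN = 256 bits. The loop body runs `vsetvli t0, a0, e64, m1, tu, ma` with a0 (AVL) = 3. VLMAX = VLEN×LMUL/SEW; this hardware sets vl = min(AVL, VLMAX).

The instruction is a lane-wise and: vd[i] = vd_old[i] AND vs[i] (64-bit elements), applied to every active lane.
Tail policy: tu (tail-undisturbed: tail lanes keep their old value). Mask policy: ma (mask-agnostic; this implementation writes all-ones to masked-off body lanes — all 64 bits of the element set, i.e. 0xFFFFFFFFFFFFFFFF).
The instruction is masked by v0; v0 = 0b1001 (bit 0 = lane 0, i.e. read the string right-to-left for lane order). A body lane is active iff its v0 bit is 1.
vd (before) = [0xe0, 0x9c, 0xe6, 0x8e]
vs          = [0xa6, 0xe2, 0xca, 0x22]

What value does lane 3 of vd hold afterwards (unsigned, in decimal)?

vd[3] = 142

VLMAX = (256 × 1) / 64 = 4 lanes
vl ← min(3, 4) = 3
vd[0] and(0xe0,0xa6) -> 0xa0
vd[1] mask-off/ones -> 0xffffffffffffffff
vd[2] mask-off/ones -> 0xffffffffffffffff
vd[3] tail/keep -> 0x8e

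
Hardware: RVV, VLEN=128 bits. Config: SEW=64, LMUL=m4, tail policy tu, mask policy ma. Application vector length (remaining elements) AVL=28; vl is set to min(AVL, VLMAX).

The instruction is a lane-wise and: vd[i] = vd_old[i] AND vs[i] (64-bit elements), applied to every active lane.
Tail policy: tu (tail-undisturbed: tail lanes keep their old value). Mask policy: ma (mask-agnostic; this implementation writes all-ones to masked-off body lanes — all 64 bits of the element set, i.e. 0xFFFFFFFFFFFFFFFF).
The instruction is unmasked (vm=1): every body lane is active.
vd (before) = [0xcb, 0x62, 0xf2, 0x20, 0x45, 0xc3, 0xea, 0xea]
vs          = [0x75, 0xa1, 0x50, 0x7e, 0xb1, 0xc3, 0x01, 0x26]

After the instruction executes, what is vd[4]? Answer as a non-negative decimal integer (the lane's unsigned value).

lanes per group: 128·4/64 = 8
AVL=28 > VLMAX=8, so vl = 8
vd[0] and(0xcb,0x75) -> 0x41
vd[1] and(0x62,0xa1) -> 0x20
vd[2] and(0xf2,0x50) -> 0x50
vd[3] and(0x20,0x7e) -> 0x20
vd[4] and(0x45,0xb1) -> 0x01
vd[5] and(0xc3,0xc3) -> 0xc3
vd[6] and(0xea,0x01) -> 0x00
vd[7] and(0xea,0x26) -> 0x22

vd[4] = 1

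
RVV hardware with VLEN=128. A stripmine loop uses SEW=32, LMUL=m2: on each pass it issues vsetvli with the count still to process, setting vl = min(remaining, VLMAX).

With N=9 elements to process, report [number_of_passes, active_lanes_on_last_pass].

[iterations, last_vl] = [2, 1]

VLMAX = VLEN×LMUL/SEW = 128×2/32 = 8
9 elements at 8/iter → 2 passes, remainder 1 on the last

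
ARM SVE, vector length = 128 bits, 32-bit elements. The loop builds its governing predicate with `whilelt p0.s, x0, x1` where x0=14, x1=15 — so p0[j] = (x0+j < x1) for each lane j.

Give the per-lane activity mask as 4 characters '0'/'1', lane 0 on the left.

register lanes = 128/32 = 4
p0[j] = (14+j < 15); true for j=0..0 → 1 lanes set
bits (lane 0 leftmost): 1000

predicate = 1000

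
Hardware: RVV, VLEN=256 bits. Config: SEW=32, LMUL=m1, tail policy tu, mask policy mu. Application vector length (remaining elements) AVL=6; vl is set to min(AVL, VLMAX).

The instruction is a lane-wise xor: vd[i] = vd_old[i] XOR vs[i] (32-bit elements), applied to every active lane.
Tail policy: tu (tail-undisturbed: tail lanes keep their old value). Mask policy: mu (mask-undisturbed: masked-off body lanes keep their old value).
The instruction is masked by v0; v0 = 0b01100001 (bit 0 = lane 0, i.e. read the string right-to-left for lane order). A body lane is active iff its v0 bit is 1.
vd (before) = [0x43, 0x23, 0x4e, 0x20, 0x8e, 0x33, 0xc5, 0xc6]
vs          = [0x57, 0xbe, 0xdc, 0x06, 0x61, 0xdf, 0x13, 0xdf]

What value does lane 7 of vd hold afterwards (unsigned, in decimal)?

vd[7] = 198

lanes per group: 256·1/32 = 8
vl = min(AVL, VLMAX) = min(6, 8) = 6
vd[0] xor(0x43,0x57) -> 0x14
vd[1] mask-off/keep -> 0x23
vd[2] mask-off/keep -> 0x4e
vd[3] mask-off/keep -> 0x20
vd[4] mask-off/keep -> 0x8e
vd[5] xor(0x33,0xdf) -> 0xec
vd[6] tail/keep -> 0xc5
vd[7] tail/keep -> 0xc6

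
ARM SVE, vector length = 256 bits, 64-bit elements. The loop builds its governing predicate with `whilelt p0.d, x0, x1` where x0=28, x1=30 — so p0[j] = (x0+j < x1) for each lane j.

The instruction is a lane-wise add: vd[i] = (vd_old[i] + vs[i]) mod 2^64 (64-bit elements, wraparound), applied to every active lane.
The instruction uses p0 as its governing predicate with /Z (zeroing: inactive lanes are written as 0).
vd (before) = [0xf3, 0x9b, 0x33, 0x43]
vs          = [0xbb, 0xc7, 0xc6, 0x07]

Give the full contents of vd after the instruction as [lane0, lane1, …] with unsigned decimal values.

256-bit reg / 64-bit elem → 4 lanes
p0[j] = (28+j < 30); true for j=0..1 → 2 lanes set
vd[0] add(0xf3,0xbb) -> 0x1ae
vd[1] add(0x9b,0xc7) -> 0x162
vd[2] tail/zero -> 0x00
vd[3] tail/zero -> 0x00

vd = [430, 354, 0, 0]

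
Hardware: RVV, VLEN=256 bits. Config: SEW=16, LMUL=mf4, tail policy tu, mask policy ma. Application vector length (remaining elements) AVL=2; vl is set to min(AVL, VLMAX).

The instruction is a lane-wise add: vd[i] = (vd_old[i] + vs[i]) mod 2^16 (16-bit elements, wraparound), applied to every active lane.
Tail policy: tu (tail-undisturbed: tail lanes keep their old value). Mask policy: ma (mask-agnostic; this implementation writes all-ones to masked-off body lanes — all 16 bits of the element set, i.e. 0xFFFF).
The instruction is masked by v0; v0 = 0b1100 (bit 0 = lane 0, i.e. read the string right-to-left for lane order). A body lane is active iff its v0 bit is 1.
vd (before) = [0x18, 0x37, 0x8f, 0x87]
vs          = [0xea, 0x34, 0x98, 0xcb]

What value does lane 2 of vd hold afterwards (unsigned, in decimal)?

vd[2] = 143

VLMAX = VLEN×LMUL/SEW = 256×1/4/16 = 4
vl ← min(2, 4) = 2
  i=0: mask-off/ones → 65535
  i=1: mask-off/ones → 65535
  i=2: tail/keep → 143
  i=3: tail/keep → 135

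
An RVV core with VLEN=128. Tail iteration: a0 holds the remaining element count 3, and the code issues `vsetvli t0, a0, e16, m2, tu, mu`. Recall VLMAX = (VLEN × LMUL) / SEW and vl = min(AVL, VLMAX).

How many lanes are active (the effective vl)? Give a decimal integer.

lanes per group: 128·2/16 = 16
vl ← min(3, 16) = 3

vl = 3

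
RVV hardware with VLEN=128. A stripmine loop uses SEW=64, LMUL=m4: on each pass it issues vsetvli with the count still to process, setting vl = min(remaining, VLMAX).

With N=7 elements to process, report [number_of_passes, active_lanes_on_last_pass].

lanes per group: 128·4/64 = 8
N=7: ⌈7/8⌉ = 1 iters; last vl = 7 − 0×8 = 7

[iterations, last_vl] = [1, 7]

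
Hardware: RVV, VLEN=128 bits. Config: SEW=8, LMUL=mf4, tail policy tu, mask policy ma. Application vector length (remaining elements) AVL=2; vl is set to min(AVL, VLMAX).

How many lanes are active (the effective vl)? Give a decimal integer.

lanes per group: 128·1/4/8 = 4
vl = min(AVL, VLMAX) = min(2, 4) = 2

vl = 2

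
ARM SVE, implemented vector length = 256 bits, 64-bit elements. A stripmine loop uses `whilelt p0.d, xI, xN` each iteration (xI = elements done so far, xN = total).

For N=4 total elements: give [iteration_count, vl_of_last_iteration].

[iterations, last_vl] = [1, 4]

256-bit reg / 64-bit elem → 4 lanes
4 elements at 4/iter → 1 passes, remainder 4 on the last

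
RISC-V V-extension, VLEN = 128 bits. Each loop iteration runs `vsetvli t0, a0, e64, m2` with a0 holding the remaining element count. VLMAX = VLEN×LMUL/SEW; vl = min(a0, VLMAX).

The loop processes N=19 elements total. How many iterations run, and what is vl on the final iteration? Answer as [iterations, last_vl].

[iterations, last_vl] = [5, 3]

VLMAX = (128 × 2) / 64 = 4 lanes
N=19: ⌈19/4⌉ = 5 iters; last vl = 19 − 4×4 = 3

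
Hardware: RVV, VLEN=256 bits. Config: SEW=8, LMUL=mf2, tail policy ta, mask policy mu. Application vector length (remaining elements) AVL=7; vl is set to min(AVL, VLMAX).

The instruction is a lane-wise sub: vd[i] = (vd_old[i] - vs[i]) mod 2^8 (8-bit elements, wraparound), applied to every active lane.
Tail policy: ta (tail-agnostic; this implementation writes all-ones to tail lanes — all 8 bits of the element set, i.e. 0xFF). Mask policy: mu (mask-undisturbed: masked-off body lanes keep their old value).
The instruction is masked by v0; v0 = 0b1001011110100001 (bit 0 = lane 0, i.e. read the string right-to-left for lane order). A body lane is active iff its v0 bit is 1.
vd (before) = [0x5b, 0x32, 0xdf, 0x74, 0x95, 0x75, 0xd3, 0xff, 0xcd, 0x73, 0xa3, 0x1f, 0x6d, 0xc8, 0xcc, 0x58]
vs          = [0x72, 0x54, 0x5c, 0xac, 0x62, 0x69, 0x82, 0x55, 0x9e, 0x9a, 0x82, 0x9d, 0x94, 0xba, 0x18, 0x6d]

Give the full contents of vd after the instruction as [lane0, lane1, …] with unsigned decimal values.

lanes per group: 256·1/2/8 = 16
vl = min(AVL, VLMAX) = min(7, 16) = 7
[0] sub(0x5b,0x72) = 0xe9
[1] mask-off/keep = 0x32
[2] mask-off/keep = 0xdf
[3] mask-off/keep = 0x74
[4] mask-off/keep = 0x95
[5] sub(0x75,0x69) = 0x0c
[6] mask-off/keep = 0xd3
[7] tail/ones = 0xff
[8] tail/ones = 0xff
[9] tail/ones = 0xff
[10] tail/ones = 0xff
[11] tail/ones = 0xff
[12] tail/ones = 0xff
[13] tail/ones = 0xff
[14] tail/ones = 0xff
[15] tail/ones = 0xff

vd = [233, 50, 223, 116, 149, 12, 211, 255, 255, 255, 255, 255, 255, 255, 255, 255]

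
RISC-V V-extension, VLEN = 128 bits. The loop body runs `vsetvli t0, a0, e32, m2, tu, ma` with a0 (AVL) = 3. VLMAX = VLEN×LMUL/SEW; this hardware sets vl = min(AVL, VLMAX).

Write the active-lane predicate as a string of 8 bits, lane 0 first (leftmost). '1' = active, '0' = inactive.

VLMAX = (128 × 2) / 32 = 8 lanes
AVL=3 ≤ VLMAX=8, so vl = 3
bits (lane 0 leftmost): 11100000

predicate = 11100000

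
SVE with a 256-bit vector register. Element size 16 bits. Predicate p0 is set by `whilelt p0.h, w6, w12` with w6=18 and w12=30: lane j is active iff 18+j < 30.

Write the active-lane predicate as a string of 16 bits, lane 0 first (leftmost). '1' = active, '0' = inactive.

predicate = 1111111111110000

256-bit reg / 16-bit elem → 16 lanes
whilelt: lane j active iff 18+j < 30 → j < 12 → 12 active
bits (lane 0 leftmost): 1111111111110000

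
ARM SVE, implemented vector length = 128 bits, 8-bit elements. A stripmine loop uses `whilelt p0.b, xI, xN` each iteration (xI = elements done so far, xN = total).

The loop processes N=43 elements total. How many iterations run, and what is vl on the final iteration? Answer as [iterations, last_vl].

register lanes = 128/8 = 16
N=43: ⌈43/16⌉ = 3 iters; last vl = 43 − 2×16 = 11

[iterations, last_vl] = [3, 11]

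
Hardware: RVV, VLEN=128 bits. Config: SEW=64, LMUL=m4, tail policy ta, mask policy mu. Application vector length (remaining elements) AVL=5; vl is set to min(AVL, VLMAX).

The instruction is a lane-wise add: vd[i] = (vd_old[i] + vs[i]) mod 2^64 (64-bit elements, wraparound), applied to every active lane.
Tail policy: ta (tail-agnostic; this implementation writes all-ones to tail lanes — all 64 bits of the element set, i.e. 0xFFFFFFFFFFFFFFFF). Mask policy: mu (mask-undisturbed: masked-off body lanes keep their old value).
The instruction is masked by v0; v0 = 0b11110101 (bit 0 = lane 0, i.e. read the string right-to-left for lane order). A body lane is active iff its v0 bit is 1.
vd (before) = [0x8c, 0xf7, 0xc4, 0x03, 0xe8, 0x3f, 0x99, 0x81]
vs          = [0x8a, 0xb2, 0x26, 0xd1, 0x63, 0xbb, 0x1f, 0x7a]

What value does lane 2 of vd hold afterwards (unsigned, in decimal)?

VLMAX = VLEN×LMUL/SEW = 128×4/64 = 8
vl ← min(5, 8) = 5
lane  0: add(0x8c,0x8a) ⇒ 0x116
lane  1: mask-off/keep ⇒ 0xf7
lane  2: add(0xc4,0x26) ⇒ 0xea
lane  3: mask-off/keep ⇒ 0x03
lane  4: add(0xe8,0x63) ⇒ 0x14b
lane  5: tail/ones ⇒ 0xffffffffffffffff
lane  6: tail/ones ⇒ 0xffffffffffffffff
lane  7: tail/ones ⇒ 0xffffffffffffffff

vd[2] = 234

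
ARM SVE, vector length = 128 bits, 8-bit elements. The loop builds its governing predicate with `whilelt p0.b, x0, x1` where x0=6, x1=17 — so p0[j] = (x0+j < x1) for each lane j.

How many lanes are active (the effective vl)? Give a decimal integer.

vl = 11

128-bit reg / 8-bit elem → 16 lanes
p0[j] = (6+j < 17); true for j=0..10 → 11 lanes set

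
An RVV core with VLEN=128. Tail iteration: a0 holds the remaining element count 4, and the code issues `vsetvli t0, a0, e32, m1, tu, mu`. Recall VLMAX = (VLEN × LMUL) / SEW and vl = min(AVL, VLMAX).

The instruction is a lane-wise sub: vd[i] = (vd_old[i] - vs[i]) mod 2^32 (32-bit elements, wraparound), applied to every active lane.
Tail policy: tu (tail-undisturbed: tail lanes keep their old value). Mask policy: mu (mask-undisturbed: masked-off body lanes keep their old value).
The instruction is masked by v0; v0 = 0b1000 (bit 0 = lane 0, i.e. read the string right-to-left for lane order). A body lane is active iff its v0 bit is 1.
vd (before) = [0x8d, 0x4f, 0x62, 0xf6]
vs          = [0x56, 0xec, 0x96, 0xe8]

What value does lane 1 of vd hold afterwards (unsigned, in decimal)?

lanes per group: 128·1/32 = 4
AVL=4 ≤ VLMAX=4, so vl = 4
vd[0] mask-off/keep -> 0x8d
vd[1] mask-off/keep -> 0x4f
vd[2] mask-off/keep -> 0x62
vd[3] sub(0xf6,0xe8) -> 0x0e

vd[1] = 79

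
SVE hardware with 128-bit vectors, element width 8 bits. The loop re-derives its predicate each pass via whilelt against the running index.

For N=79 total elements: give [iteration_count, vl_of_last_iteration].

[iterations, last_vl] = [5, 15]

lane count: 128 div 8 = 16
iterations = ceil(79/16) = 5; final-pass vl = 15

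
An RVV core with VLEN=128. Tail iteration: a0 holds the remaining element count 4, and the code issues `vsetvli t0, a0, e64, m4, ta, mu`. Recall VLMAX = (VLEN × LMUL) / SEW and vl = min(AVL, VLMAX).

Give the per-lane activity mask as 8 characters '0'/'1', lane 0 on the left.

VLMAX = (128 × 4) / 64 = 8 lanes
AVL=4 ≤ VLMAX=8, so vl = 4
bits (lane 0 leftmost): 11110000

predicate = 11110000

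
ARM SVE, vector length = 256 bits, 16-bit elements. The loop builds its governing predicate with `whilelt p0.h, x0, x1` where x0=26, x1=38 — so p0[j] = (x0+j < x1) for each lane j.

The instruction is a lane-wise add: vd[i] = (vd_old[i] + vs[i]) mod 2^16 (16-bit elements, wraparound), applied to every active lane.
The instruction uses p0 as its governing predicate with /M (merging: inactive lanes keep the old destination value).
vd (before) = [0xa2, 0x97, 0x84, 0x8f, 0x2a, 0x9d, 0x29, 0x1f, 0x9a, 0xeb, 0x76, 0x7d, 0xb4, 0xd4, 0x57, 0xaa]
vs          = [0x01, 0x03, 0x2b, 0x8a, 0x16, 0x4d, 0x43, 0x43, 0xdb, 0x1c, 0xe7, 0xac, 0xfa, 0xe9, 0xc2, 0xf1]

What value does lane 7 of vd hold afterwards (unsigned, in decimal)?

vd[7] = 98

256-bit reg / 16-bit elem → 16 lanes
active while 26+j < 38, i.e. j ∈ [0,12) capped at 16 ⇒ 12
lane  0: add(0xa2,0x01) ⇒ 0xa3
lane  1: add(0x97,0x03) ⇒ 0x9a
lane  2: add(0x84,0x2b) ⇒ 0xaf
lane  3: add(0x8f,0x8a) ⇒ 0x119
lane  4: add(0x2a,0x16) ⇒ 0x40
lane  5: add(0x9d,0x4d) ⇒ 0xea
lane  6: add(0x29,0x43) ⇒ 0x6c
lane  7: add(0x1f,0x43) ⇒ 0x62
lane  8: add(0x9a,0xdb) ⇒ 0x175
lane  9: add(0xeb,0x1c) ⇒ 0x107
lane 10: add(0x76,0xe7) ⇒ 0x15d
lane 11: add(0x7d,0xac) ⇒ 0x129
lane 12: tail/keep ⇒ 0xb4
lane 13: tail/keep ⇒ 0xd4
lane 14: tail/keep ⇒ 0x57
lane 15: tail/keep ⇒ 0xaa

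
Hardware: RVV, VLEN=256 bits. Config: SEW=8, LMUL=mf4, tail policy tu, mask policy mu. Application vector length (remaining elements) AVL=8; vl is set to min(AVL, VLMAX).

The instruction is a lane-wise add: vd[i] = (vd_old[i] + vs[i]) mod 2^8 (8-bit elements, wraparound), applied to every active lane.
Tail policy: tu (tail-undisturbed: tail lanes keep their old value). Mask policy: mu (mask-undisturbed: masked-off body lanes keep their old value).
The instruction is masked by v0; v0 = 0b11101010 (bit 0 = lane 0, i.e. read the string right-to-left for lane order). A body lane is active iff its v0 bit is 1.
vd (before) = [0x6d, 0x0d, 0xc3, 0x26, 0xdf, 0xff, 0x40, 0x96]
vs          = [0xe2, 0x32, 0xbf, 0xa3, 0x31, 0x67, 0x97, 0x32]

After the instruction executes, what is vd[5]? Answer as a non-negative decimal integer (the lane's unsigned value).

vd[5] = 102

VLMAX = (256 × 1/4) / 8 = 8 lanes
vl ← min(8, 8) = 8
lane  0: mask-off/keep ⇒ 0x6d
lane  1: add(0x0d,0x32) ⇒ 0x3f
lane  2: mask-off/keep ⇒ 0xc3
lane  3: add(0x26,0xa3) ⇒ 0xc9
lane  4: mask-off/keep ⇒ 0xdf
lane  5: add(0xff,0x67) ⇒ 0x66
lane  6: add(0x40,0x97) ⇒ 0xd7
lane  7: add(0x96,0x32) ⇒ 0xc8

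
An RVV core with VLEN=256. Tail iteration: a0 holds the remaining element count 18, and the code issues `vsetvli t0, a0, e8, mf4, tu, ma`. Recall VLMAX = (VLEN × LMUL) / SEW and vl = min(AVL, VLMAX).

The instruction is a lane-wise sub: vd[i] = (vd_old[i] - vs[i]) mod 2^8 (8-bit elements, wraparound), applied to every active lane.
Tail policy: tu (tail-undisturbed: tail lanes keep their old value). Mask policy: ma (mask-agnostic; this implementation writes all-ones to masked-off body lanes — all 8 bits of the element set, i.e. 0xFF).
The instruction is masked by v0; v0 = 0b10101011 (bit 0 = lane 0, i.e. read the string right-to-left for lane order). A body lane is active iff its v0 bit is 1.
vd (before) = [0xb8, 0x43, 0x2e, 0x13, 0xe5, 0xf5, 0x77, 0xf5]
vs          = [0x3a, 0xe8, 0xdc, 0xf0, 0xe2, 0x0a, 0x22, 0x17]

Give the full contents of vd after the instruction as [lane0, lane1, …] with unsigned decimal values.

VLMAX = VLEN×LMUL/SEW = 256×1/4/8 = 8
vl = min(AVL, VLMAX) = min(18, 8) = 8
lane  0: sub(0xb8,0x3a) ⇒ 0x7e
lane  1: sub(0x43,0xe8) ⇒ 0x5b
lane  2: mask-off/ones ⇒ 0xff
lane  3: sub(0x13,0xf0) ⇒ 0x23
lane  4: mask-off/ones ⇒ 0xff
lane  5: sub(0xf5,0x0a) ⇒ 0xeb
lane  6: mask-off/ones ⇒ 0xff
lane  7: sub(0xf5,0x17) ⇒ 0xde

vd = [126, 91, 255, 35, 255, 235, 255, 222]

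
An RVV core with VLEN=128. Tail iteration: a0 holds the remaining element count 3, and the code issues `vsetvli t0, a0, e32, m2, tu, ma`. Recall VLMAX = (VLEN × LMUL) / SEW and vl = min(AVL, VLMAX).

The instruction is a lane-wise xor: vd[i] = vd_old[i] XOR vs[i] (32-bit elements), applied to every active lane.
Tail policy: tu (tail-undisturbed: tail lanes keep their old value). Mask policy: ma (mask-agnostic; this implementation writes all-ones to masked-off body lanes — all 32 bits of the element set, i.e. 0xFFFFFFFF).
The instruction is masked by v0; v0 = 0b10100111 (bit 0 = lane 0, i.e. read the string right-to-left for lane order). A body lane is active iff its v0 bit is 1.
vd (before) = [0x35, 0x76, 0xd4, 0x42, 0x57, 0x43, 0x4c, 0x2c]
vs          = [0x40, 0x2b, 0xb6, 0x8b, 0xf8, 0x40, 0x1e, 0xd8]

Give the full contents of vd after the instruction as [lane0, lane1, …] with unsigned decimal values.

vd = [117, 93, 98, 66, 87, 67, 76, 44]

lanes per group: 128·2/32 = 8
AVL=3 ≤ VLMAX=8, so vl = 3
  i=0: xor(0x35,0x40) → 117
  i=1: xor(0x76,0x2b) → 93
  i=2: xor(0xd4,0xb6) → 98
  i=3: tail/keep → 66
  i=4: tail/keep → 87
  i=5: tail/keep → 67
  i=6: tail/keep → 76
  i=7: tail/keep → 44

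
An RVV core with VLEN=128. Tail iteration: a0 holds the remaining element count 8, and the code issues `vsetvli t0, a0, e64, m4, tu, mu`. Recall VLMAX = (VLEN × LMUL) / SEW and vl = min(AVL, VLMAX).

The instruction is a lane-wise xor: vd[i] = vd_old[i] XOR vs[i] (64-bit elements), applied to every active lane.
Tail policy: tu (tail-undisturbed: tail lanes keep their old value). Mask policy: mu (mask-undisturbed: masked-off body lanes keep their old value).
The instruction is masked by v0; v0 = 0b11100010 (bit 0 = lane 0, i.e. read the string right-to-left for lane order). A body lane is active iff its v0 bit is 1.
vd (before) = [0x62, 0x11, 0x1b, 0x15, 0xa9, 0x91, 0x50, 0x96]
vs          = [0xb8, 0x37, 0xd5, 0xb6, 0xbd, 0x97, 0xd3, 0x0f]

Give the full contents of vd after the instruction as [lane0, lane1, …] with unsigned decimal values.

lanes per group: 128·4/64 = 8
vl = min(AVL, VLMAX) = min(8, 8) = 8
[0] mask-off/keep = 0x62
[1] xor(0x11,0x37) = 0x26
[2] mask-off/keep = 0x1b
[3] mask-off/keep = 0x15
[4] mask-off/keep = 0xa9
[5] xor(0x91,0x97) = 0x06
[6] xor(0x50,0xd3) = 0x83
[7] xor(0x96,0x0f) = 0x99

vd = [98, 38, 27, 21, 169, 6, 131, 153]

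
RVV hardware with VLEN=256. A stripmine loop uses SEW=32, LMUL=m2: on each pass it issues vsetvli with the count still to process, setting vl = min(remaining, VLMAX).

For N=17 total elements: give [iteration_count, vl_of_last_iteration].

lanes per group: 256·2/32 = 16
iterations = ceil(17/16) = 2; final-pass vl = 1

[iterations, last_vl] = [2, 1]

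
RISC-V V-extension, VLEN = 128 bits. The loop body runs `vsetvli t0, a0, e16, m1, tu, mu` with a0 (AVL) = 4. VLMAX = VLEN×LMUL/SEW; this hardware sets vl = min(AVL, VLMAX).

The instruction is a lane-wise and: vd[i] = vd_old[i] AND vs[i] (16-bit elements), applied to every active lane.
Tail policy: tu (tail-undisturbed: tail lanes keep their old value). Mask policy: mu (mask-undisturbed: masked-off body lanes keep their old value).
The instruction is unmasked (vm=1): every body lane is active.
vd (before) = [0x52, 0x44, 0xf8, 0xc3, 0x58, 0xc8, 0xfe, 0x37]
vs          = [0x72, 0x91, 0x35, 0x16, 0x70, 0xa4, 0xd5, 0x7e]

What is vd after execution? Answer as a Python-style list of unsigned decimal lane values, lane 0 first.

vd = [82, 0, 48, 2, 88, 200, 254, 55]

lanes per group: 128·1/16 = 8
vl = min(AVL, VLMAX) = min(4, 8) = 4
vd[0] and(0x52,0x72) -> 0x52
vd[1] and(0x44,0x91) -> 0x00
vd[2] and(0xf8,0x35) -> 0x30
vd[3] and(0xc3,0x16) -> 0x02
vd[4] tail/keep -> 0x58
vd[5] tail/keep -> 0xc8
vd[6] tail/keep -> 0xfe
vd[7] tail/keep -> 0x37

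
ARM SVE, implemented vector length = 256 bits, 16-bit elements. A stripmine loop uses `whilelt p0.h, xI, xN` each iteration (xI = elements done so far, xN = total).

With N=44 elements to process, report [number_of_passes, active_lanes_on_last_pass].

[iterations, last_vl] = [3, 12]

256-bit reg / 16-bit elem → 16 lanes
iterations = ceil(44/16) = 3; final-pass vl = 12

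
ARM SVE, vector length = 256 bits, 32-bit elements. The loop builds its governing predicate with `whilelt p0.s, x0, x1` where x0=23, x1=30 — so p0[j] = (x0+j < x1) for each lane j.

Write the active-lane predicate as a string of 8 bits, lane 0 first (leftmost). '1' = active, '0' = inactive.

register lanes = 256/32 = 8
active while 23+j < 30, i.e. j ∈ [0,7) capped at 8 ⇒ 7
bits (lane 0 leftmost): 11111110

predicate = 11111110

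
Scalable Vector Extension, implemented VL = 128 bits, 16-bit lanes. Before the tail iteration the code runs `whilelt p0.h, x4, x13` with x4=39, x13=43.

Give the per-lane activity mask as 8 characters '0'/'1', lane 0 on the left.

predicate = 11110000

128-bit reg / 16-bit elem → 8 lanes
p0[j] = (39+j < 43); true for j=0..3 → 4 lanes set
bits (lane 0 leftmost): 11110000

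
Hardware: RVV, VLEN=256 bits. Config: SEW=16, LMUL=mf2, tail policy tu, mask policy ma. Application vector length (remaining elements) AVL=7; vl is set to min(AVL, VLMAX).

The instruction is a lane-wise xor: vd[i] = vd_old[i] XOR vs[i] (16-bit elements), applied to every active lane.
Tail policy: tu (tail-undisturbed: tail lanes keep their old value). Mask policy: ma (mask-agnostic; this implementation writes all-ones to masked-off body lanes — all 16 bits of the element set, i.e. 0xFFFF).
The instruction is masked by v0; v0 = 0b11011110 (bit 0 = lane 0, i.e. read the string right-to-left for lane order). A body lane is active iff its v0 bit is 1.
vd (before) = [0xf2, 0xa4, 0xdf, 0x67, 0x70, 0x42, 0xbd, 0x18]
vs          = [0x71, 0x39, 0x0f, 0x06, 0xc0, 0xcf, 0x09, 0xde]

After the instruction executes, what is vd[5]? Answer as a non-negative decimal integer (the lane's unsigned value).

VLMAX = (256 × 1/2) / 16 = 8 lanes
AVL=7 ≤ VLMAX=8, so vl = 7
lane  0: mask-off/ones ⇒ 0xffff
lane  1: xor(0xa4,0x39) ⇒ 0x9d
lane  2: xor(0xdf,0x0f) ⇒ 0xd0
lane  3: xor(0x67,0x06) ⇒ 0x61
lane  4: xor(0x70,0xc0) ⇒ 0xb0
lane  5: mask-off/ones ⇒ 0xffff
lane  6: xor(0xbd,0x09) ⇒ 0xb4
lane  7: tail/keep ⇒ 0x18

vd[5] = 65535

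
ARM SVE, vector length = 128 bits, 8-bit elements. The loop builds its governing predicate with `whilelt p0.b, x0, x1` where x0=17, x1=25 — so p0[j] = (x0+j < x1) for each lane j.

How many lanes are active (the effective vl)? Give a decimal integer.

vl = 8

lane count: 128 div 8 = 16
p0[j] = (17+j < 25); true for j=0..7 → 8 lanes set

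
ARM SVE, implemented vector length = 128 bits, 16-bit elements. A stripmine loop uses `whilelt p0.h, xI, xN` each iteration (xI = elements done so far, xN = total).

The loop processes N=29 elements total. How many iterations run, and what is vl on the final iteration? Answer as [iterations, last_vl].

[iterations, last_vl] = [4, 5]

128-bit reg / 16-bit elem → 8 lanes
N=29: ⌈29/8⌉ = 4 iters; last vl = 29 − 3×8 = 5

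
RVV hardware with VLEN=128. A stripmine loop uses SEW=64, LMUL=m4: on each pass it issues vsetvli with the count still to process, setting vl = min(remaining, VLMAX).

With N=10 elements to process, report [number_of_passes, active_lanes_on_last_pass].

VLMAX = (128 × 4) / 64 = 8 lanes
N=10: ⌈10/8⌉ = 2 iters; last vl = 10 − 1×8 = 2

[iterations, last_vl] = [2, 2]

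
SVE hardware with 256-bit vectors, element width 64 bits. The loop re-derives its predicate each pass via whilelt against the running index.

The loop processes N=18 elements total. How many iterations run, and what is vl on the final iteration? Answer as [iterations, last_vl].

register lanes = 256/64 = 4
N=18: ⌈18/4⌉ = 5 iters; last vl = 18 − 4×4 = 2

[iterations, last_vl] = [5, 2]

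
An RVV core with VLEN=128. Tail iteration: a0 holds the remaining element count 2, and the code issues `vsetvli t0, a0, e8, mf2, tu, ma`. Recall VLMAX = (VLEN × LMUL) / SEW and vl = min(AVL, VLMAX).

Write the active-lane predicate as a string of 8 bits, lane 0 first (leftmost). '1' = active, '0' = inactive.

VLMAX = VLEN×LMUL/SEW = 128×1/2/8 = 8
vl ← min(2, 8) = 2
bits (lane 0 leftmost): 11000000

predicate = 11000000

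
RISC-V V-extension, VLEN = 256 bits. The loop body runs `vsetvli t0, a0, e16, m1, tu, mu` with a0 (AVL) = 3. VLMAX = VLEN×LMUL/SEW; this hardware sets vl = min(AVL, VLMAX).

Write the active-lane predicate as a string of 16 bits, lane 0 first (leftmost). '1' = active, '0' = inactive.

VLMAX = (256 × 1) / 16 = 16 lanes
vl = min(AVL, VLMAX) = min(3, 16) = 3
bits (lane 0 leftmost): 1110000000000000

predicate = 1110000000000000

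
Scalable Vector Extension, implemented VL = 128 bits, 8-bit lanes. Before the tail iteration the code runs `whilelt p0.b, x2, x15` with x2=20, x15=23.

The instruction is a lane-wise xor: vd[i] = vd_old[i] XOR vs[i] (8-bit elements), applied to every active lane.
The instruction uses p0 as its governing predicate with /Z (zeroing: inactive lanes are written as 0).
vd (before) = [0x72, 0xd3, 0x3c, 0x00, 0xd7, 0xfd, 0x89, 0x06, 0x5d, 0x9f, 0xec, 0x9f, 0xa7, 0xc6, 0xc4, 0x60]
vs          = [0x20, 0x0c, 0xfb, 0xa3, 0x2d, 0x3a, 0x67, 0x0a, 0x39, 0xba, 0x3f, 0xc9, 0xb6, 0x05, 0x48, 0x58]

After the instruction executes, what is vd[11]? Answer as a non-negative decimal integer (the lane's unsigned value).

vd[11] = 0

128-bit reg / 8-bit elem → 16 lanes
p0[j] = (20+j < 23); true for j=0..2 → 3 lanes set
lane  0: xor(0x72,0x20) ⇒ 0x52
lane  1: xor(0xd3,0x0c) ⇒ 0xdf
lane  2: xor(0x3c,0xfb) ⇒ 0xc7
lane  3: tail/zero ⇒ 0x00
lane  4: tail/zero ⇒ 0x00
lane  5: tail/zero ⇒ 0x00
lane  6: tail/zero ⇒ 0x00
lane  7: tail/zero ⇒ 0x00
lane  8: tail/zero ⇒ 0x00
lane  9: tail/zero ⇒ 0x00
lane 10: tail/zero ⇒ 0x00
lane 11: tail/zero ⇒ 0x00
lane 12: tail/zero ⇒ 0x00
lane 13: tail/zero ⇒ 0x00
lane 14: tail/zero ⇒ 0x00
lane 15: tail/zero ⇒ 0x00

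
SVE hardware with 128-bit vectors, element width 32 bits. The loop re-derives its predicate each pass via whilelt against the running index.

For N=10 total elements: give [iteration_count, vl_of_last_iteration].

lane count: 128 div 32 = 4
10 elements at 4/iter → 3 passes, remainder 2 on the last

[iterations, last_vl] = [3, 2]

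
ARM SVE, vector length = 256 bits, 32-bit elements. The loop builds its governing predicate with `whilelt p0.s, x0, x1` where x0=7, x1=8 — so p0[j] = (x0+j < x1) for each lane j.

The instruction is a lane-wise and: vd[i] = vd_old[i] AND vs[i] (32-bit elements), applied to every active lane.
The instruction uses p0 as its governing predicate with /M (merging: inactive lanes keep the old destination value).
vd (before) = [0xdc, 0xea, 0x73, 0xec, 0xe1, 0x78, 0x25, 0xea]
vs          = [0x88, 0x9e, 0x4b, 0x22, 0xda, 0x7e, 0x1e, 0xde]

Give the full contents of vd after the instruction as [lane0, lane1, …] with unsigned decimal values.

register lanes = 256/32 = 8
p0[j] = (7+j < 8); true for j=0..0 → 1 lanes set
[0] and(0xdc,0x88) = 0x88
[1] tail/keep = 0xea
[2] tail/keep = 0x73
[3] tail/keep = 0xec
[4] tail/keep = 0xe1
[5] tail/keep = 0x78
[6] tail/keep = 0x25
[7] tail/keep = 0xea

vd = [136, 234, 115, 236, 225, 120, 37, 234]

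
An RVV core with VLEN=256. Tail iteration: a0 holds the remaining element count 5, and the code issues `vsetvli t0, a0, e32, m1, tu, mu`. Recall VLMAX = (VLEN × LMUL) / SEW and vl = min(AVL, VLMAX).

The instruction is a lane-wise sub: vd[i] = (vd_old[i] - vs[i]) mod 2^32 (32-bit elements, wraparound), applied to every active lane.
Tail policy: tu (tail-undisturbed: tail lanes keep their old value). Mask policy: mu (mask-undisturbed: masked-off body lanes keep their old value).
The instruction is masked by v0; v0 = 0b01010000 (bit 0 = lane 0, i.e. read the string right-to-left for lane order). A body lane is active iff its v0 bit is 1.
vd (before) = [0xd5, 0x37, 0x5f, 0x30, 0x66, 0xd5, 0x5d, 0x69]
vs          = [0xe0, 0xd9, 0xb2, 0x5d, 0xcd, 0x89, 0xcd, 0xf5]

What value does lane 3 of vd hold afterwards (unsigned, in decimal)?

VLMAX = (256 × 1) / 32 = 8 lanes
AVL=5 ≤ VLMAX=8, so vl = 5
vd[0] mask-off/keep -> 0xd5
vd[1] mask-off/keep -> 0x37
vd[2] mask-off/keep -> 0x5f
vd[3] mask-off/keep -> 0x30
vd[4] sub(0x66,0xcd) -> 0xffffff99
vd[5] tail/keep -> 0xd5
vd[6] tail/keep -> 0x5d
vd[7] tail/keep -> 0x69

vd[3] = 48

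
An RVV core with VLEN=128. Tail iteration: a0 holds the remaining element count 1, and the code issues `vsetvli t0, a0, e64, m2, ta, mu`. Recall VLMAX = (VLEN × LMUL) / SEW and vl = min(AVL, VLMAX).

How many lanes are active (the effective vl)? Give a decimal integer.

VLMAX = (128 × 2) / 64 = 4 lanes
vl = min(AVL, VLMAX) = min(1, 4) = 1

vl = 1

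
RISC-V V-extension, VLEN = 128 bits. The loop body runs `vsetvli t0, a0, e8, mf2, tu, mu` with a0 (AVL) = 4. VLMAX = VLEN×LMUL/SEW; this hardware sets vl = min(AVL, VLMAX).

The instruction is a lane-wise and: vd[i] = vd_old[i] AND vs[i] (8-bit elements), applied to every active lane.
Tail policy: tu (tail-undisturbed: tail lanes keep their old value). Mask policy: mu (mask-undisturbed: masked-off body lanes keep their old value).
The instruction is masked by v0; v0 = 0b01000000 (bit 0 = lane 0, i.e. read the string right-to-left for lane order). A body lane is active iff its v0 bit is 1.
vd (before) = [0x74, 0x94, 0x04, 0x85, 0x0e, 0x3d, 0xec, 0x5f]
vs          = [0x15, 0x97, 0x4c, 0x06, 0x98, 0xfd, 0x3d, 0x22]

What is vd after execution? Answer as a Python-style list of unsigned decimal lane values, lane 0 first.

VLMAX = (128 × 1/2) / 8 = 8 lanes
AVL=4 ≤ VLMAX=8, so vl = 4
[0] mask-off/keep = 0x74
[1] mask-off/keep = 0x94
[2] mask-off/keep = 0x04
[3] mask-off/keep = 0x85
[4] tail/keep = 0x0e
[5] tail/keep = 0x3d
[6] tail/keep = 0xec
[7] tail/keep = 0x5f

vd = [116, 148, 4, 133, 14, 61, 236, 95]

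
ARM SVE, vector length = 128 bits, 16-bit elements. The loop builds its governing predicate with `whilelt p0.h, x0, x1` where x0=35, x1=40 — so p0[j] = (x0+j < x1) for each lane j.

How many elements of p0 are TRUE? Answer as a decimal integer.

register lanes = 128/16 = 8
p0[j] = (35+j < 40); true for j=0..4 → 5 lanes set

vl = 5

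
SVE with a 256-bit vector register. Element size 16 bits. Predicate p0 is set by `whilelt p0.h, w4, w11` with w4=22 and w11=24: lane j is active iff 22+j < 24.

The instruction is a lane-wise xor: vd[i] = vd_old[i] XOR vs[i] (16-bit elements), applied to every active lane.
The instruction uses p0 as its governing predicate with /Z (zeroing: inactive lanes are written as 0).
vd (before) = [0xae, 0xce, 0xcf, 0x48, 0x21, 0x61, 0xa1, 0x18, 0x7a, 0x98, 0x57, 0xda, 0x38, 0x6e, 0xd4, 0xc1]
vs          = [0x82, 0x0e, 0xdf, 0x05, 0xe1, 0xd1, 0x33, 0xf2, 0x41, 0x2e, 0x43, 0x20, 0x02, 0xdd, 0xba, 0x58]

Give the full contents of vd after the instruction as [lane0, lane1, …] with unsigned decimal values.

vd = [44, 192, 0, 0, 0, 0, 0, 0, 0, 0, 0, 0, 0, 0, 0, 0]

register lanes = 256/16 = 16
active while 22+j < 24, i.e. j ∈ [0,2) capped at 16 ⇒ 2
  i=0: xor(0xae,0x82) → 44
  i=1: xor(0xce,0x0e) → 192
  i=2: tail/zero → 0
  i=3: tail/zero → 0
  i=4: tail/zero → 0
  i=5: tail/zero → 0
  i=6: tail/zero → 0
  i=7: tail/zero → 0
  i=8: tail/zero → 0
  i=9: tail/zero → 0
  i=10: tail/zero → 0
  i=11: tail/zero → 0
  i=12: tail/zero → 0
  i=13: tail/zero → 0
  i=14: tail/zero → 0
  i=15: tail/zero → 0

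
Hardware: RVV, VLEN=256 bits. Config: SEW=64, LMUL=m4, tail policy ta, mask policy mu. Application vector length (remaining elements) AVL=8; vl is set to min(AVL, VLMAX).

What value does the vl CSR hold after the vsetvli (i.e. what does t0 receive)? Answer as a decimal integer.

vl = 8

VLMAX = (256 × 4) / 64 = 16 lanes
AVL=8 ≤ VLMAX=16, so vl = 8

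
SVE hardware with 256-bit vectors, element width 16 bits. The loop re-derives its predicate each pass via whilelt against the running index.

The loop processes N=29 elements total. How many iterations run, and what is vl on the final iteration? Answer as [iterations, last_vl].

register lanes = 256/16 = 16
iterations = ceil(29/16) = 2; final-pass vl = 13

[iterations, last_vl] = [2, 13]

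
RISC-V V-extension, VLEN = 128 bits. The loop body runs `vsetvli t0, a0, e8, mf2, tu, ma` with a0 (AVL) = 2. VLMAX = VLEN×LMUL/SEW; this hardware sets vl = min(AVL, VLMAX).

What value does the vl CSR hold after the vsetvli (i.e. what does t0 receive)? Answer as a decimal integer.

VLMAX = (128 × 1/2) / 8 = 8 lanes
AVL=2 ≤ VLMAX=8, so vl = 2

vl = 2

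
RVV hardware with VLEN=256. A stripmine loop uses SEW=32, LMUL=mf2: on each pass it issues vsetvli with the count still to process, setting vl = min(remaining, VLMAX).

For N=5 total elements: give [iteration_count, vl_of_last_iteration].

lanes per group: 256·1/2/32 = 4
iterations = ceil(5/4) = 2; final-pass vl = 1

[iterations, last_vl] = [2, 1]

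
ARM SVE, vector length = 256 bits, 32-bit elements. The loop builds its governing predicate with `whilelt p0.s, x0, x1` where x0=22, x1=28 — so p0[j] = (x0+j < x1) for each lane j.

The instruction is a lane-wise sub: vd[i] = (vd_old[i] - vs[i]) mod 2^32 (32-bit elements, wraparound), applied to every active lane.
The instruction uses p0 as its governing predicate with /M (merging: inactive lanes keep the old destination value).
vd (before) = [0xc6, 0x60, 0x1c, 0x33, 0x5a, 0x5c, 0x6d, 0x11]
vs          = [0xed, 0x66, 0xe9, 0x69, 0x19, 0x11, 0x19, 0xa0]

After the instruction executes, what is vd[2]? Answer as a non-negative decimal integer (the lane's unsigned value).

vd[2] = 4294967091

256-bit reg / 32-bit elem → 8 lanes
whilelt: lane j active iff 22+j < 28 → j < 6 → 6 active
lane  0: sub(0xc6,0xed) ⇒ 0xffffffd9
lane  1: sub(0x60,0x66) ⇒ 0xfffffffa
lane  2: sub(0x1c,0xe9) ⇒ 0xffffff33
lane  3: sub(0x33,0x69) ⇒ 0xffffffca
lane  4: sub(0x5a,0x19) ⇒ 0x41
lane  5: sub(0x5c,0x11) ⇒ 0x4b
lane  6: tail/keep ⇒ 0x6d
lane  7: tail/keep ⇒ 0x11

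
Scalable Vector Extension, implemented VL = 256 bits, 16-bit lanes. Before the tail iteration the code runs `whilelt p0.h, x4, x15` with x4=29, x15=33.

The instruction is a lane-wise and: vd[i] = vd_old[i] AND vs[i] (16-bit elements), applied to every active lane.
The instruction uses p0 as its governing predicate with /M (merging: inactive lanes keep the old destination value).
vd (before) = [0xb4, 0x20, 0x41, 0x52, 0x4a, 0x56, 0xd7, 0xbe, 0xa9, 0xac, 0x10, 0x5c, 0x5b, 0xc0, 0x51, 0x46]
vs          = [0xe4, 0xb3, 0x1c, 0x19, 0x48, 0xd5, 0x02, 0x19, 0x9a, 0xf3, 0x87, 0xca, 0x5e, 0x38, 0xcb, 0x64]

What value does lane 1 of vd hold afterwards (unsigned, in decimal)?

lane count: 256 div 16 = 16
active while 29+j < 33, i.e. j ∈ [0,4) capped at 16 ⇒ 4
[0] and(0xb4,0xe4) = 0xa4
[1] and(0x20,0xb3) = 0x20
[2] and(0x41,0x1c) = 0x00
[3] and(0x52,0x19) = 0x10
[4] tail/keep = 0x4a
[5] tail/keep = 0x56
[6] tail/keep = 0xd7
[7] tail/keep = 0xbe
[8] tail/keep = 0xa9
[9] tail/keep = 0xac
[10] tail/keep = 0x10
[11] tail/keep = 0x5c
[12] tail/keep = 0x5b
[13] tail/keep = 0xc0
[14] tail/keep = 0x51
[15] tail/keep = 0x46

vd[1] = 32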